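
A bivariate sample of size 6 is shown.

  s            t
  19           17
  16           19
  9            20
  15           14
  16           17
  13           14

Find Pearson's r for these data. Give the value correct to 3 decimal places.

n = 6, Σs = 88, Σt = 101, Σs² = 1348, Σt² = 1731, Σst = 1471
nΣst − ΣsΣt = 8826 − 8888 = -62
nΣs² − (Σs)² = 8088 − 7744 = 344; nΣt² − (Σt)² = 10386 − 10201 = 185
r = -62 / √(344 × 185) = -62 / 252.2697 ≈ -0.246

-0.246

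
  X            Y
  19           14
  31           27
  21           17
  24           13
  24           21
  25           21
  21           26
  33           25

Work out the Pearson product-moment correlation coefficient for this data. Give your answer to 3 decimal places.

0.608

n = 8, ΣX = 198, ΣY = 164, ΣX² = 5070, ΣY² = 3566, ΣXY = 4172
nΣXY − ΣXΣY = 33376 − 32472 = 904
nΣX² − (ΣX)² = 40560 − 39204 = 1356; nΣY² − (ΣY)² = 28528 − 26896 = 1632
r = 904 / √(1356 × 1632) = 904 / 1487.6129 ≈ 0.608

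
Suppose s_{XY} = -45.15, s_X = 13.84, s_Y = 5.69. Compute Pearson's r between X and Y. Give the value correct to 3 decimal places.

-0.573

r = Cov(X,Y) / (s_X · s_Y) = -45.15 / (13.84 × 5.69)
  = -45.15 / 78.7496 ≈ -0.573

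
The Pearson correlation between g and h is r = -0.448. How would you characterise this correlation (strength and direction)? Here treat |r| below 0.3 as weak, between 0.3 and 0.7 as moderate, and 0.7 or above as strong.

r = -0.448 < 0 so the relationship is negative.
|r| = 0.448, which falls in the moderate range.

moderate negative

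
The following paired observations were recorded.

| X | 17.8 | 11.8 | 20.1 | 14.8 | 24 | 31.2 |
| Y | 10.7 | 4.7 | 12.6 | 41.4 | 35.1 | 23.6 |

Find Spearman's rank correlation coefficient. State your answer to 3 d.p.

0.371

Rank X: 3, 1, 4, 2, 5, 6
Rank Y: 2, 1, 3, 6, 5, 4
d = rank(X) − rank(Y): 1, 0, 1, -4, 0, 2; Σd² = 22
ρ = 1 − 6Σd² / [n(n²−1)] = 1 − 6×22 / (6×35) = 1 − 132/210 ≈ 0.371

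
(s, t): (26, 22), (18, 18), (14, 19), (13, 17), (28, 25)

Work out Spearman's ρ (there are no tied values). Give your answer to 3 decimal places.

Rank s: 4, 3, 2, 1, 5
Rank t: 4, 2, 3, 1, 5
d = rank(s) − rank(t): 0, 1, -1, 0, 0; Σd² = 2
ρ = 1 − 6Σd² / [n(n²−1)] = 1 − 6×2 / (5×24) = 1 − 12/120 ≈ 0.900

0.900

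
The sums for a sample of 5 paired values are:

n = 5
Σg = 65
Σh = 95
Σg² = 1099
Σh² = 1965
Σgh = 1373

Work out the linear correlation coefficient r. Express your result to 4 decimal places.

0.6845

r = (nΣgh − ΣgΣh) / √[(nΣg² − (Σg)²)(nΣh² − (Σh)²)]
Numerator: 5×1373 − 65×95 = 690
Denominator: √[(5495 − 4225)(9825 − 9025)] = √[1270 × 800] = 1007.9683
r = 690 / 1007.9683 ≈ 0.6845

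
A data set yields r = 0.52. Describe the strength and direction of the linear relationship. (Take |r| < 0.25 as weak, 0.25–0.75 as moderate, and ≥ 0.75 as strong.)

r = 0.52 > 0 so the relationship is positive.
|r| = 0.52, which falls in the moderate range.

moderate positive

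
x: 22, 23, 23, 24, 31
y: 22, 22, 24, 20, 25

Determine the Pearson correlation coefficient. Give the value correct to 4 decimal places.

0.6049

n = 5, Σx = 123, Σy = 113, Σx² = 3079, Σy² = 2569, Σxy = 2797
nΣxy − ΣxΣy = 13985 − 13899 = 86
nΣx² − (Σx)² = 15395 − 15129 = 266; nΣy² − (Σy)² = 12845 − 12769 = 76
r = 86 / √(266 × 76) = 86 / 142.1830 ≈ 0.6049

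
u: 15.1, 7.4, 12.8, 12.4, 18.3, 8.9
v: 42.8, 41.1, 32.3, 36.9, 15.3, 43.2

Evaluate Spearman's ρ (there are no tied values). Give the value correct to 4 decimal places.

Rank u: 5, 1, 4, 3, 6, 2
Rank v: 5, 4, 2, 3, 1, 6
d = rank(u) − rank(v): 0, -3, 2, 0, 5, -4; Σd² = 54
ρ = 1 − 6Σd² / [n(n²−1)] = 1 − 6×54 / (6×35) = 1 − 324/210 ≈ -0.5429

-0.5429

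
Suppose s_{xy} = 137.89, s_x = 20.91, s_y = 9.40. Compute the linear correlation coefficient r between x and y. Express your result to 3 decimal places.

r = Cov(x,y) / (s_x · s_y) = 137.89 / (20.91 × 9.40)
  = 137.89 / 196.5540 ≈ 0.702

0.702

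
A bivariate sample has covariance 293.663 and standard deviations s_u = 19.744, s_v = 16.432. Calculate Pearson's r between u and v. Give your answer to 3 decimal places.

0.905

r = Cov(u,v) / (s_u · s_v) = 293.663 / (19.744 × 16.432)
  = 293.663 / 324.4334 ≈ 0.905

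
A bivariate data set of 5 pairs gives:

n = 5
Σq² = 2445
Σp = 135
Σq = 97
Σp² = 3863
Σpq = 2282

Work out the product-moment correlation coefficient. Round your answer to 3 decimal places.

r = (nΣpq − ΣpΣq) / √[(nΣp² − (Σp)²)(nΣq² − (Σq)²)]
Numerator: 5×2282 − 135×97 = -1685
Denominator: √[(19315 − 18225)(12225 − 9409)] = √[1090 × 2816] = 1751.9817
r = -1685 / 1751.9817 ≈ -0.962

-0.962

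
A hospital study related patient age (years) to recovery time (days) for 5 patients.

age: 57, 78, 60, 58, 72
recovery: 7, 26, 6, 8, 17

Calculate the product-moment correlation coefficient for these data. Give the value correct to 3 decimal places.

n = 5, Σx = 325, Σy = 64, Σx² = 21481, Σy² = 1114, Σxy = 4475
nΣxy − ΣxΣy = 22375 − 20800 = 1575
nΣx² − (Σx)² = 107405 − 105625 = 1780; nΣy² − (Σy)² = 5570 − 4096 = 1474
r = 1575 / √(1780 × 1474) = 1575 / 1619.7901 ≈ 0.972

0.972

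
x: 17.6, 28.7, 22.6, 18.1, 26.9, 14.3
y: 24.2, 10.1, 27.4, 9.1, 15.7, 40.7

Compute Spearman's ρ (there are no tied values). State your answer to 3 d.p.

Rank x: 2, 6, 4, 3, 5, 1
Rank y: 4, 2, 5, 1, 3, 6
d = rank(x) − rank(y): -2, 4, -1, 2, 2, -5; Σd² = 54
ρ = 1 − 6Σd² / [n(n²−1)] = 1 − 6×54 / (6×35) = 1 − 324/210 ≈ -0.543

-0.543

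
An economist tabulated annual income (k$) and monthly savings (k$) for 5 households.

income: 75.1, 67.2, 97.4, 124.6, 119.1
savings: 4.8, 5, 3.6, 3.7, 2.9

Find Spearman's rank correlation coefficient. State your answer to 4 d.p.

Rank income: 2, 1, 3, 5, 4
Rank savings: 4, 5, 2, 3, 1
d = rank(income) − rank(savings): -2, -4, 1, 2, 3; Σd² = 34
ρ = 1 − 6Σd² / [n(n²−1)] = 1 − 6×34 / (5×24) = 1 − 204/120 ≈ -0.7000

-0.7000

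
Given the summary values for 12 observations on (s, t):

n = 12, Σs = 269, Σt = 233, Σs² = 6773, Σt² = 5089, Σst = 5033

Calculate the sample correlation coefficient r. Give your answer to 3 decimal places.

r = (nΣst − ΣsΣt) / √[(nΣs² − (Σs)²)(nΣt² − (Σt)²)]
Numerator: 12×5033 − 269×233 = -2281
Denominator: √[(81276 − 72361)(61068 − 54289)] = √[8915 × 6779] = 7773.9813
r = -2281 / 7773.9813 ≈ -0.293

-0.293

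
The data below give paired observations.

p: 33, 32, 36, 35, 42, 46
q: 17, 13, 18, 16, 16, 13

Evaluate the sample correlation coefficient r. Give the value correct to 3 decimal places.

n = 6, Σp = 224, Σq = 93, Σp² = 8514, Σq² = 1463, Σpq = 3455
nΣpq − ΣpΣq = 20730 − 20832 = -102
nΣp² − (Σp)² = 51084 − 50176 = 908; nΣq² − (Σq)² = 8778 − 8649 = 129
r = -102 / √(908 × 129) = -102 / 342.2455 ≈ -0.298

-0.298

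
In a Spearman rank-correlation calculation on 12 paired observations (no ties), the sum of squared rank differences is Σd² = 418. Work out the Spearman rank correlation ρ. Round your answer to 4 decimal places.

ρ = 1 − 6Σd² / [n(n²−1)] = 1 − 6×418 / (12×143)
  = 1 − 2508/1716 = 1 − 1.46154 ≈ -0.4615

-0.4615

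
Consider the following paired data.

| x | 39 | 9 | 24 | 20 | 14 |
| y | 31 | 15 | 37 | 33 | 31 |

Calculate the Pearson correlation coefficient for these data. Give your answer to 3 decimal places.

n = 5, Σx = 106, Σy = 147, Σx² = 2774, Σy² = 4605, Σxy = 3326
nΣxy − ΣxΣy = 16630 − 15582 = 1048
nΣx² − (Σx)² = 13870 − 11236 = 2634; nΣy² − (Σy)² = 23025 − 21609 = 1416
r = 1048 / √(2634 × 1416) = 1048 / 1931.2545 ≈ 0.543

0.543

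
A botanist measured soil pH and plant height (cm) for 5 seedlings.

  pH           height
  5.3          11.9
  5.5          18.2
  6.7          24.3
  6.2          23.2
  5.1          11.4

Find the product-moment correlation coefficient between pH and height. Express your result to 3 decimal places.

n = 5, Σx = 28.8, Σy = 89, Σx² = 167.68, Σy² = 1731.54, Σxy = 527.96
nΣxy − ΣxΣy = 2639.8 − 2563.2 = 76.6
nΣx² − (Σx)² = 838.4 − 829.44 = 8.96; nΣy² − (Σy)² = 8657.7 − 7921 = 736.7
r = 76.6 / √(8.96 × 736.7) = 76.6 / 81.2455 ≈ 0.943

0.943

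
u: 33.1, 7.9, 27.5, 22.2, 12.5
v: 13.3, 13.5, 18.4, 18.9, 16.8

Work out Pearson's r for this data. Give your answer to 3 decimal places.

0.115

n = 5, Σu = 103.2, Σv = 80.9, Σu² = 2563.36, Σv² = 1337.15, Σuv = 1682.46
nΣuv − ΣuΣv = 8412.3 − 8348.88 = 63.42
nΣu² − (Σu)² = 12816.8 − 10650.24 = 2166.56; nΣv² − (Σv)² = 6685.75 − 6544.81 = 140.94
r = 63.42 / √(2166.56 × 140.94) = 63.42 / 552.5893 ≈ 0.115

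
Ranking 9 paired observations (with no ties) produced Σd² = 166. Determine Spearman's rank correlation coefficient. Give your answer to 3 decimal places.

ρ = 1 − 6Σd² / [n(n²−1)] = 1 − 6×166 / (9×80)
  = 1 − 996/720 = 1 − 1.3833 ≈ -0.383

-0.383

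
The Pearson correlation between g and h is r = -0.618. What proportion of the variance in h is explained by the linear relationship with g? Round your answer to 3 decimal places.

0.382

r² = (-0.618)² = 0.382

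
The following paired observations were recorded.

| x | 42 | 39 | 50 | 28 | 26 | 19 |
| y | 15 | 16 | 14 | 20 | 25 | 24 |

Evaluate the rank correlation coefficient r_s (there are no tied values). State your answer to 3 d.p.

Rank x: 5, 4, 6, 3, 2, 1
Rank y: 2, 3, 1, 4, 6, 5
d = rank(x) − rank(y): 3, 1, 5, -1, -4, -4; Σd² = 68
ρ = 1 − 6Σd² / [n(n²−1)] = 1 − 6×68 / (6×35) = 1 − 408/210 ≈ -0.943

-0.943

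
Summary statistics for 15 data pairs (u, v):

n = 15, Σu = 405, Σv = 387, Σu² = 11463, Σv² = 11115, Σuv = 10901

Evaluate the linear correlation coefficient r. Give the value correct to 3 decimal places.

r = (nΣuv − ΣuΣv) / √[(nΣu² − (Σu)²)(nΣv² − (Σv)²)]
Numerator: 15×10901 − 405×387 = 6780
Denominator: √[(171945 − 164025)(166725 − 149769)] = √[7920 × 16956] = 11588.4218
r = 6780 / 11588.4218 ≈ 0.585

0.585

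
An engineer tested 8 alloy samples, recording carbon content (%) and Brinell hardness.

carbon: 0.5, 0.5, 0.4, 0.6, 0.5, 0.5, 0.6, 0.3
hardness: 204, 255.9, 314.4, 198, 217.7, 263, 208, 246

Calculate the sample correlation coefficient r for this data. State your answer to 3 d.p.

n = 8, Σx = 3.9, Σy = 1907, Σx² = 1.97, Σy² = 465494.46, Σxy = 913.46
nΣxy − ΣxΣy = 7307.68 − 7437.3 = -129.62
nΣx² − (Σx)² = 15.76 − 15.21 = 0.55; nΣy² − (Σy)² = 3723955.68 − 3636649 = 87306.68
r = -129.62 / √(0.55 × 87306.68) = -129.62 / 219.1316 ≈ -0.592

-0.592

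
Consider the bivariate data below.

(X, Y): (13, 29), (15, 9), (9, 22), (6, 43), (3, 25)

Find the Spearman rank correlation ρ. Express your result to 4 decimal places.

Rank X: 4, 5, 3, 2, 1
Rank Y: 4, 1, 2, 5, 3
d = rank(X) − rank(Y): 0, 4, 1, -3, -2; Σd² = 30
ρ = 1 − 6Σd² / [n(n²−1)] = 1 − 6×30 / (5×24) = 1 − 180/120 ≈ -0.5000

-0.5000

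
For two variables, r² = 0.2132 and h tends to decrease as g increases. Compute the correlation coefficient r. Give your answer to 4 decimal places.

-0.4617

|r| = √0.2132 = 0.4617
The association is negative, so r = −0.4617.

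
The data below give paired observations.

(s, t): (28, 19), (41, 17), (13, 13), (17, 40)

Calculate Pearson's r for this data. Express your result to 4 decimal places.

n = 4, Σs = 99, Σt = 89, Σs² = 2923, Σt² = 2419, Σst = 2078
nΣst − ΣsΣt = 8312 − 8811 = -499
nΣs² − (Σs)² = 11692 − 9801 = 1891; nΣt² − (Σt)² = 9676 − 7921 = 1755
r = -499 / √(1891 × 1755) = -499 / 1821.7313 ≈ -0.2739

-0.2739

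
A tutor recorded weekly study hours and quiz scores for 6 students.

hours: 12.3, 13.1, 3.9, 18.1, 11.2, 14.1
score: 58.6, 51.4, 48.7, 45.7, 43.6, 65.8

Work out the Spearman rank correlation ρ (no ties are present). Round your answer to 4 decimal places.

Rank hours: 3, 4, 1, 6, 2, 5
Rank score: 5, 4, 3, 2, 1, 6
d = rank(hours) − rank(score): -2, 0, -2, 4, 1, -1; Σd² = 26
ρ = 1 − 6Σd² / [n(n²−1)] = 1 − 6×26 / (6×35) = 1 − 156/210 ≈ 0.2571

0.2571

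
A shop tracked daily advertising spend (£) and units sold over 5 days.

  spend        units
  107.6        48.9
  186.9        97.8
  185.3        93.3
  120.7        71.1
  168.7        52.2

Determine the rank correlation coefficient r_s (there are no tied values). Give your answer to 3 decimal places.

Rank spend: 1, 5, 4, 2, 3
Rank units: 1, 5, 4, 3, 2
d = rank(spend) − rank(units): 0, 0, 0, -1, 1; Σd² = 2
ρ = 1 − 6Σd² / [n(n²−1)] = 1 − 6×2 / (5×24) = 1 − 12/120 ≈ 0.900

0.900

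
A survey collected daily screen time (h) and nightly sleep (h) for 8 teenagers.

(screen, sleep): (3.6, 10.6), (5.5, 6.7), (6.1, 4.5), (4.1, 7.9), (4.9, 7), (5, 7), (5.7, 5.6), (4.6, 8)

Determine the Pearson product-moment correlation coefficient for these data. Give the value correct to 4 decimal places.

-0.9535

n = 8, Σx = 39.5, Σy = 57.3, Σx² = 199.89, Σy² = 433.27, Σxy = 272.87
nΣxy − ΣxΣy = 2182.96 − 2263.35 = -80.39
nΣx² − (Σx)² = 1599.12 − 1560.25 = 38.87; nΣy² − (Σy)² = 3466.16 − 3283.29 = 182.87
r = -80.39 / √(38.87 × 182.87) = -80.39 / 84.3099 ≈ -0.9535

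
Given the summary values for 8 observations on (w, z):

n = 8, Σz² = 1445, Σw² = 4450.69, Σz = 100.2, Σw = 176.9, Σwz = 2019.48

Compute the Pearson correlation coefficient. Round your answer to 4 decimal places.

r = (nΣwz − ΣwΣz) / √[(nΣw² − (Σw)²)(nΣz² − (Σz)²)]
Numerator: 8×2019.48 − 176.9×100.2 = -1569.54
Denominator: √[(35605.52 − 31293.61)(11560 − 10040.04)] = √[4311.91 × 1519.96] = 2560.0646
r = -1569.54 / 2560.0646 ≈ -0.6131

-0.6131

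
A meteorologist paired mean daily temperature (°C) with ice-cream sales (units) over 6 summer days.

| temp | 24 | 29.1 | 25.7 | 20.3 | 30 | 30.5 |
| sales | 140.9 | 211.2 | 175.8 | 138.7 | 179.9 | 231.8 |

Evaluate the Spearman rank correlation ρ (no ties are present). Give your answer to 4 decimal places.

Rank temp: 2, 4, 3, 1, 5, 6
Rank sales: 2, 5, 3, 1, 4, 6
d = rank(temp) − rank(sales): 0, -1, 0, 0, 1, 0; Σd² = 2
ρ = 1 − 6Σd² / [n(n²−1)] = 1 − 6×2 / (6×35) = 1 − 12/210 ≈ 0.9429

0.9429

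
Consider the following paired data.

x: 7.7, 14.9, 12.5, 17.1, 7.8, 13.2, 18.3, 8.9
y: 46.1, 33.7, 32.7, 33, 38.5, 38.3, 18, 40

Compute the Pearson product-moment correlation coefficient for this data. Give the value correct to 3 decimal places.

-0.829

n = 8, Σx = 100.4, Σy = 280.3, Σx² = 1379.14, Σy² = 10292.33, Σxy = 3321.41
nΣxy − ΣxΣy = 26571.28 − 28142.12 = -1570.84
nΣx² − (Σx)² = 11033.12 − 10080.16 = 952.96; nΣy² − (Σy)² = 82338.64 − 78568.09 = 3770.55
r = -1570.84 / √(952.96 × 3770.55) = -1570.84 / 1895.5694 ≈ -0.829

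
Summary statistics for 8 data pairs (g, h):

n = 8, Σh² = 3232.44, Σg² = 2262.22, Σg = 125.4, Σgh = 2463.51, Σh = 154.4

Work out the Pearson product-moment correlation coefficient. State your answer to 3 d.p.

0.158

r = (nΣgh − ΣgΣh) / √[(nΣg² − (Σg)²)(nΣh² − (Σh)²)]
Numerator: 8×2463.51 − 125.4×154.4 = 346.32
Denominator: √[(18097.76 − 15725.16)(25859.52 − 23839.36)] = √[2372.6 × 2020.16] = 2189.2993
r = 346.32 / 2189.2993 ≈ 0.158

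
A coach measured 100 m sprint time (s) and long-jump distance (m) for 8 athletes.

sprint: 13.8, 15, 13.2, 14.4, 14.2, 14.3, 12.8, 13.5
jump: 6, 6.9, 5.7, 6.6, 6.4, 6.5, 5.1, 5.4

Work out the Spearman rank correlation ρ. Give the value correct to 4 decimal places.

0.9762

Rank sprint: 4, 8, 2, 7, 5, 6, 1, 3
Rank jump: 4, 8, 3, 7, 5, 6, 1, 2
d = rank(sprint) − rank(jump): 0, 0, -1, 0, 0, 0, 0, 1; Σd² = 2
ρ = 1 − 6Σd² / [n(n²−1)] = 1 − 6×2 / (8×63) = 1 − 12/504 ≈ 0.9762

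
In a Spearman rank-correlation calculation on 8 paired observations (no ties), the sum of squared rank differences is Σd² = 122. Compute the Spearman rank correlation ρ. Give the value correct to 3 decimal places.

-0.452

ρ = 1 − 6Σd² / [n(n²−1)] = 1 − 6×122 / (8×63)
  = 1 − 732/504 = 1 − 1.4524 ≈ -0.452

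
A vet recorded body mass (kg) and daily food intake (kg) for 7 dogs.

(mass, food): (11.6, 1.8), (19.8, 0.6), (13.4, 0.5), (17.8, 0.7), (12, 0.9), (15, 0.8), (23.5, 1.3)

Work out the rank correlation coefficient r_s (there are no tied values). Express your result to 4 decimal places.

-0.2500

Rank mass: 1, 6, 3, 5, 2, 4, 7
Rank food: 7, 2, 1, 3, 5, 4, 6
d = rank(mass) − rank(food): -6, 4, 2, 2, -3, 0, 1; Σd² = 70
ρ = 1 − 6Σd² / [n(n²−1)] = 1 − 6×70 / (7×48) = 1 − 420/336 ≈ -0.2500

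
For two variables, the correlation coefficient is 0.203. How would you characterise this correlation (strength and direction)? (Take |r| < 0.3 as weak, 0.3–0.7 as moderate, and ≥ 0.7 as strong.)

r = 0.203 > 0 so the relationship is positive.
|r| = 0.203, which falls in the weak range.

weak positive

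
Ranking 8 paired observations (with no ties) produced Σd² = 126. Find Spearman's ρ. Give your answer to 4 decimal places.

-0.5000

ρ = 1 − 6Σd² / [n(n²−1)] = 1 − 6×126 / (8×63)
  = 1 − 756/504 = 1 − 1.50000 ≈ -0.5000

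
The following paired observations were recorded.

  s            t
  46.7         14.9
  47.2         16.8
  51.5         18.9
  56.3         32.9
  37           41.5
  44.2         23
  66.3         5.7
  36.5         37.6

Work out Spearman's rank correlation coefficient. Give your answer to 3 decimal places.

Rank s: 4, 5, 6, 7, 2, 3, 8, 1
Rank t: 2, 3, 4, 6, 8, 5, 1, 7
d = rank(s) − rank(t): 2, 2, 2, 1, -6, -2, 7, -6; Σd² = 138
ρ = 1 − 6Σd² / [n(n²−1)] = 1 − 6×138 / (8×63) = 1 − 828/504 ≈ -0.643

-0.643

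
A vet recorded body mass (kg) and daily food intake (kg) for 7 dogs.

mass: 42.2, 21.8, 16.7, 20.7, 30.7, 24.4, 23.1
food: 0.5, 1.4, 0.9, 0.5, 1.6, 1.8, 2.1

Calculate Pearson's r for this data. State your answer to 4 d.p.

-0.2252

n = 7, Σx = 179.6, Σy = 8.8, Σx² = 5034.92, Σy² = 13.48, Σxy = 218.55
nΣxy − ΣxΣy = 1529.85 − 1580.48 = -50.63
nΣx² − (Σx)² = 35244.44 − 32256.16 = 2988.28; nΣy² − (Σy)² = 94.36 − 77.44 = 16.92
r = -50.63 / √(2988.28 × 16.92) = -50.63 / 224.8593 ≈ -0.2252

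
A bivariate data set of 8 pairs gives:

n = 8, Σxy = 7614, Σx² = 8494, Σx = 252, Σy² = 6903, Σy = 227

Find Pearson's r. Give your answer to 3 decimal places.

0.915

r = (nΣxy − ΣxΣy) / √[(nΣx² − (Σx)²)(nΣy² − (Σy)²)]
Numerator: 8×7614 − 252×227 = 3708
Denominator: √[(67952 − 63504)(55224 − 51529)] = √[4448 × 3695] = 4054.0548
r = 3708 / 4054.0548 ≈ 0.915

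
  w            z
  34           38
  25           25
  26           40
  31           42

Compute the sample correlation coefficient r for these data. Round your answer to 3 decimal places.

n = 4, Σw = 116, Σz = 145, Σw² = 3418, Σz² = 5433, Σwz = 4259
nΣwz − ΣwΣz = 17036 − 16820 = 216
nΣw² − (Σw)² = 13672 − 13456 = 216; nΣz² − (Σz)² = 21732 − 21025 = 707
r = 216 / √(216 × 707) = 216 / 390.7838 ≈ 0.553

0.553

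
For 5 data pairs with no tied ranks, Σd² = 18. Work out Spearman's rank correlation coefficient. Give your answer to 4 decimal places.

0.1000

ρ = 1 − 6Σd² / [n(n²−1)] = 1 − 6×18 / (5×24)
  = 1 − 108/120 = 1 − 0.90000 ≈ 0.1000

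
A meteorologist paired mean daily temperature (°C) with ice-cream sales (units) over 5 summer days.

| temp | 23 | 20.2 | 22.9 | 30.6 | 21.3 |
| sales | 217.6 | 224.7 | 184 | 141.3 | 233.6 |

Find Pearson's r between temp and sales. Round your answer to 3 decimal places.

-0.923

n = 5, Σx = 118, Σy = 1001.2, Σx² = 2851.5, Σy² = 206230.5, Σxy = 23056.8
nΣxy − ΣxΣy = 115284 − 118141.6 = -2857.6
nΣx² − (Σx)² = 14257.5 − 13924 = 333.5; nΣy² − (Σy)² = 1031152.5 − 1002401.44 = 28751.06
r = -2857.6 / √(333.5 × 28751.06) = -2857.6 / 3096.5268 ≈ -0.923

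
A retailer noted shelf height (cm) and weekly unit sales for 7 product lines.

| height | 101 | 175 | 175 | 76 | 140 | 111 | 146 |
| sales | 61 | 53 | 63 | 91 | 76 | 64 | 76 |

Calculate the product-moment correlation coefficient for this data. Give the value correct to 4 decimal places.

n = 7, Σx = 924, Σy = 484, Σx² = 130464, Σy² = 34428, Σxy = 62217
nΣxy − ΣxΣy = 435519 − 447216 = -11697
nΣx² − (Σx)² = 913248 − 853776 = 59472; nΣy² − (Σy)² = 240996 − 234256 = 6740
r = -11697 / √(59472 × 6740) = -11697 / 20021.0210 ≈ -0.5842

-0.5842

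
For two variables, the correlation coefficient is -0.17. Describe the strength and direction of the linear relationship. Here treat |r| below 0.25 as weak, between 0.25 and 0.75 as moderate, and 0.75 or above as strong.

r = -0.17 < 0 so the relationship is negative.
|r| = 0.17, which falls in the weak range.

weak negative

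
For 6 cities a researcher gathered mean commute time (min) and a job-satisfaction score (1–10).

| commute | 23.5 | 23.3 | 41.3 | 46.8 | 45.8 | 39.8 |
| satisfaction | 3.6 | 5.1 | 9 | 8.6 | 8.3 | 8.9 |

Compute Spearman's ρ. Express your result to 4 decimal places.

0.4857

Rank commute: 2, 1, 4, 6, 5, 3
Rank satisfaction: 1, 2, 6, 4, 3, 5
d = rank(commute) − rank(satisfaction): 1, -1, -2, 2, 2, -2; Σd² = 18
ρ = 1 − 6Σd² / [n(n²−1)] = 1 − 6×18 / (6×35) = 1 − 108/210 ≈ 0.4857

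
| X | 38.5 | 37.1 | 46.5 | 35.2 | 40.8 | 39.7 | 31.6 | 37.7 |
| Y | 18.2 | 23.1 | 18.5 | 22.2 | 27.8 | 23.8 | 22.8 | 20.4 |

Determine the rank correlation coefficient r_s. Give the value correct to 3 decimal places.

Rank X: 5, 3, 8, 2, 7, 6, 1, 4
Rank Y: 1, 6, 2, 4, 8, 7, 5, 3
d = rank(X) − rank(Y): 4, -3, 6, -2, -1, -1, -4, 1; Σd² = 84
ρ = 1 − 6Σd² / [n(n²−1)] = 1 − 6×84 / (8×63) = 1 − 504/504 ≈ 0.000

0.000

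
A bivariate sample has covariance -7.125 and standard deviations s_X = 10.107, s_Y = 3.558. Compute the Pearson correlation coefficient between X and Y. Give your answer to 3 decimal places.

r = Cov(X,Y) / (s_X · s_Y) = -7.125 / (10.107 × 3.558)
  = -7.125 / 35.9607 ≈ -0.198

-0.198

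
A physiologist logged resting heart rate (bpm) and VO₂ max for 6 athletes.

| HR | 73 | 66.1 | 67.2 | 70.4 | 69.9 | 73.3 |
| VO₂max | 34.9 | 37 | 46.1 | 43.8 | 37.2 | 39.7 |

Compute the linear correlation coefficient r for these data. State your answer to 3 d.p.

-0.312

n = 6, Σx = 419.9, Σy = 238.7, Σx² = 29429.11, Σy² = 9590.59, Σxy = 16685.13
nΣxy − ΣxΣy = 100110.78 − 100230.13 = -119.35
nΣx² − (Σx)² = 176574.66 − 176316.01 = 258.65; nΣy² − (Σy)² = 57543.54 − 56977.69 = 565.85
r = -119.35 / √(258.65 × 565.85) = -119.35 / 382.5665 ≈ -0.312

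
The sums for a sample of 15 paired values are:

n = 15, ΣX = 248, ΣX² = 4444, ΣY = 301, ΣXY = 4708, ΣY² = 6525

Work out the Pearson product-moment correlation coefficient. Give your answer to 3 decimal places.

r = (nΣXY − ΣXΣY) / √[(nΣX² − (ΣX)²)(nΣY² − (ΣY)²)]
Numerator: 15×4708 − 248×301 = -4028
Denominator: √[(66660 − 61504)(97875 − 90601)] = √[5156 × 7274] = 6124.1117
r = -4028 / 6124.1117 ≈ -0.658

-0.658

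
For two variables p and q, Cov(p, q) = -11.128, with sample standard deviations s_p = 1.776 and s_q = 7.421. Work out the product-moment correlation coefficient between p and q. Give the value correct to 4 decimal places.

r = Cov(p,q) / (s_p · s_q) = -11.128 / (1.776 × 7.421)
  = -11.128 / 13.1797 ≈ -0.8443

-0.8443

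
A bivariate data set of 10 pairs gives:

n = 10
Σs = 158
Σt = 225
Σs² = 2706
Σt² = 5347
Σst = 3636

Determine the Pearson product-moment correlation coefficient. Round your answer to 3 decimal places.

r = (nΣst − ΣsΣt) / √[(nΣs² − (Σs)²)(nΣt² − (Σt)²)]
Numerator: 10×3636 − 158×225 = 810
Denominator: √[(27060 − 24964)(53470 − 50625)] = √[2096 × 2845] = 2441.9500
r = 810 / 2441.9500 ≈ 0.332

0.332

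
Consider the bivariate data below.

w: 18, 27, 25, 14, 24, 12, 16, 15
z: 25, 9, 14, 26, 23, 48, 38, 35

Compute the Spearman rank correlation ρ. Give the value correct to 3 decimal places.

-0.905

Rank w: 5, 8, 7, 2, 6, 1, 4, 3
Rank z: 4, 1, 2, 5, 3, 8, 7, 6
d = rank(w) − rank(z): 1, 7, 5, -3, 3, -7, -3, -3; Σd² = 160
ρ = 1 − 6Σd² / [n(n²−1)] = 1 − 6×160 / (8×63) = 1 − 960/504 ≈ -0.905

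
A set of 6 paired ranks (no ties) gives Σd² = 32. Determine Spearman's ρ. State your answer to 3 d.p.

ρ = 1 − 6Σd² / [n(n²−1)] = 1 − 6×32 / (6×35)
  = 1 − 192/210 = 1 − 0.9143 ≈ 0.086

0.086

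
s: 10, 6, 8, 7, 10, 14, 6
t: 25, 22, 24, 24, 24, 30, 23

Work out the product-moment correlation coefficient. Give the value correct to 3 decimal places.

0.929

n = 7, Σs = 61, Σt = 172, Σs² = 581, Σt² = 4266, Σst = 1540
nΣst − ΣsΣt = 10780 − 10492 = 288
nΣs² − (Σs)² = 4067 − 3721 = 346; nΣt² − (Σt)² = 29862 − 29584 = 278
r = 288 / √(346 × 278) = 288 / 310.1419 ≈ 0.929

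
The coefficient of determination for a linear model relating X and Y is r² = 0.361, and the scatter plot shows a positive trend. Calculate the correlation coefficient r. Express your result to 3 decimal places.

|r| = √0.361 = 0.601
The association is positive, so r = 0.601.

0.601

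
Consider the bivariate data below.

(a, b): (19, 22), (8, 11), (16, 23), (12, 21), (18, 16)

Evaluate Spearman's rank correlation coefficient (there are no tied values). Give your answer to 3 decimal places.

0.500

Rank a: 5, 1, 3, 2, 4
Rank b: 4, 1, 5, 3, 2
d = rank(a) − rank(b): 1, 0, -2, -1, 2; Σd² = 10
ρ = 1 − 6Σd² / [n(n²−1)] = 1 − 6×10 / (5×24) = 1 − 60/120 ≈ 0.500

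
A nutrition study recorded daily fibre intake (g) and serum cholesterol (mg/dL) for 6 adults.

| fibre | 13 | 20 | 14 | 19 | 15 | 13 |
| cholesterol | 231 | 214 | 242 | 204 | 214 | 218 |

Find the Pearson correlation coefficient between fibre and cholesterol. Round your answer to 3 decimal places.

-0.646

n = 6, Σx = 94, Σy = 1323, Σx² = 1520, Σy² = 292657, Σxy = 20591
nΣxy − ΣxΣy = 123546 − 124362 = -816
nΣx² − (Σx)² = 9120 − 8836 = 284; nΣy² − (Σy)² = 1755942 − 1750329 = 5613
r = -816 / √(284 × 5613) = -816 / 1262.5736 ≈ -0.646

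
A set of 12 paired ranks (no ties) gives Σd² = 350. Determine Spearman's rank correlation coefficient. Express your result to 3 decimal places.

-0.224

ρ = 1 − 6Σd² / [n(n²−1)] = 1 − 6×350 / (12×143)
  = 1 − 2100/1716 = 1 − 1.2238 ≈ -0.224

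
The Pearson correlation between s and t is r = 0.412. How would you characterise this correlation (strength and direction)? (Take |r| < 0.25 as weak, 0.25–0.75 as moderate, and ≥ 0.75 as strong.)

moderate positive

r = 0.412 > 0 so the relationship is positive.
|r| = 0.412, which falls in the moderate range.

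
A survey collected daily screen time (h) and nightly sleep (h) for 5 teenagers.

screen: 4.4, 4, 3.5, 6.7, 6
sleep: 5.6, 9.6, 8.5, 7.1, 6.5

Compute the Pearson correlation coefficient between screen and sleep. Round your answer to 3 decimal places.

n = 5, Σx = 24.6, Σy = 37.3, Σx² = 128.5, Σy² = 288.43, Σxy = 179.36
nΣxy − ΣxΣy = 896.8 − 917.58 = -20.78
nΣx² − (Σx)² = 642.5 − 605.16 = 37.34; nΣy² − (Σy)² = 1442.15 − 1391.29 = 50.86
r = -20.78 / √(37.34 × 50.86) = -20.78 / 43.5788 ≈ -0.477

-0.477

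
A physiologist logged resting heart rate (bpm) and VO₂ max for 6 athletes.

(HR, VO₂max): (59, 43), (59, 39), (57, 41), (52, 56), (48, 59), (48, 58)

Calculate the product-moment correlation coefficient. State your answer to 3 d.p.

n = 6, Σx = 323, Σy = 296, Σx² = 17523, Σy² = 15032, Σxy = 15703
nΣxy − ΣxΣy = 94218 − 95608 = -1390
nΣx² − (Σx)² = 105138 − 104329 = 809; nΣy² − (Σy)² = 90192 − 87616 = 2576
r = -1390 / √(809 × 2576) = -1390 / 1443.6011 ≈ -0.963

-0.963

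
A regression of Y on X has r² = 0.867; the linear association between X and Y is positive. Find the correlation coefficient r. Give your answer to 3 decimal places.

0.931

|r| = √0.867 = 0.931
The association is positive, so r = 0.931.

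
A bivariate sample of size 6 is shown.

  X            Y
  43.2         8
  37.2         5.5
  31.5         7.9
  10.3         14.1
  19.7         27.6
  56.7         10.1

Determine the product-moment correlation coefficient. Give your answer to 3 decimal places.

n = 6, ΣX = 198.6, ΣY = 73.2, ΣX² = 7951.4, ΣY² = 1219.24, ΣXY = 2060.67
nΣXY − ΣXΣY = 12364.02 − 14537.52 = -2173.5
nΣX² − (ΣX)² = 47708.4 − 39441.96 = 8266.44; nΣY² − (ΣY)² = 7315.44 − 5358.24 = 1957.2
r = -2173.5 / √(8266.44 × 1957.2) = -2173.5 / 4022.3223 ≈ -0.540

-0.540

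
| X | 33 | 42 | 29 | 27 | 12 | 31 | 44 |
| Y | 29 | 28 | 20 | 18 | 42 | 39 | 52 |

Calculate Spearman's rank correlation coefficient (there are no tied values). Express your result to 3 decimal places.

Rank X: 5, 6, 3, 2, 1, 4, 7
Rank Y: 4, 3, 2, 1, 6, 5, 7
d = rank(X) − rank(Y): 1, 3, 1, 1, -5, -1, 0; Σd² = 38
ρ = 1 − 6Σd² / [n(n²−1)] = 1 − 6×38 / (7×48) = 1 − 228/336 ≈ 0.321

0.321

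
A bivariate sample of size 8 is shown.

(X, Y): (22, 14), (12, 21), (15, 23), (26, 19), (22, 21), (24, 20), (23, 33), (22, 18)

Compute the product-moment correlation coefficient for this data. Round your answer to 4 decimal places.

n = 8, ΣX = 166, ΣY = 169, ΣX² = 3602, ΣY² = 3781, ΣXY = 3496
nΣXY − ΣXΣY = 27968 − 28054 = -86
nΣX² − (ΣX)² = 28816 − 27556 = 1260; nΣY² − (ΣY)² = 30248 − 28561 = 1687
r = -86 / √(1260 × 1687) = -86 / 1457.9506 ≈ -0.0590

-0.0590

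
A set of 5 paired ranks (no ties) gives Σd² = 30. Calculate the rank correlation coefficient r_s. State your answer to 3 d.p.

-0.500

ρ = 1 − 6Σd² / [n(n²−1)] = 1 − 6×30 / (5×24)
  = 1 − 180/120 = 1 − 1.5000 ≈ -0.500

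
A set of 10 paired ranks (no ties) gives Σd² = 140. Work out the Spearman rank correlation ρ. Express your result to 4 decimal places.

0.1515

ρ = 1 − 6Σd² / [n(n²−1)] = 1 − 6×140 / (10×99)
  = 1 − 840/990 = 1 − 0.84848 ≈ 0.1515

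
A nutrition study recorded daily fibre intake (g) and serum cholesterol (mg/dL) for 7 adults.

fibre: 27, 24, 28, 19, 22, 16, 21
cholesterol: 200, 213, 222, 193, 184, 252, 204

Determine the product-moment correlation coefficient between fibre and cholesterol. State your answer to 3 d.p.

-0.289

n = 7, Σx = 157, Σy = 1468, Σx² = 3631, Σy² = 310878, Σxy = 32759
nΣxy − ΣxΣy = 229313 − 230476 = -1163
nΣx² − (Σx)² = 25417 − 24649 = 768; nΣy² − (Σy)² = 2176146 − 2155024 = 21122
r = -1163 / √(768 × 21122) = -1163 / 4027.6167 ≈ -0.289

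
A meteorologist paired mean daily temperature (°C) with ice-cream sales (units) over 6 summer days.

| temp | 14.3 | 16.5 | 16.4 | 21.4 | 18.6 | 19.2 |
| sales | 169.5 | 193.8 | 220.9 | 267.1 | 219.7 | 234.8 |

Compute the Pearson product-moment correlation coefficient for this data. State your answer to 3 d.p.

n = 6, Σx = 106.4, Σy = 1305.8, Σx² = 1918.26, Σy² = 289827.04, Σxy = 23554.83
nΣxy − ΣxΣy = 141328.98 − 138937.12 = 2391.86
nΣx² − (Σx)² = 11509.56 − 11320.96 = 188.6; nΣy² − (Σy)² = 1738962.24 − 1705113.64 = 33848.6
r = 2391.86 / √(188.6 × 33848.6) = 2391.86 / 2526.6274 ≈ 0.947

0.947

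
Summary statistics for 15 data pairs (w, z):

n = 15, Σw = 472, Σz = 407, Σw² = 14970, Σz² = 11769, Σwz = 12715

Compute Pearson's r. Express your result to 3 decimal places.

-0.315

r = (nΣwz − ΣwΣz) / √[(nΣw² − (Σw)²)(nΣz² − (Σz)²)]
Numerator: 15×12715 − 472×407 = -1379
Denominator: √[(224550 − 222784)(176535 − 165649)] = √[1766 × 10886] = 4384.5953
r = -1379 / 4384.5953 ≈ -0.315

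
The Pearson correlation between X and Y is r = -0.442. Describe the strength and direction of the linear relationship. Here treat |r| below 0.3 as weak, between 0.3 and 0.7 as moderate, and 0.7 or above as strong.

moderate negative

r = -0.442 < 0 so the relationship is negative.
|r| = 0.442, which falls in the moderate range.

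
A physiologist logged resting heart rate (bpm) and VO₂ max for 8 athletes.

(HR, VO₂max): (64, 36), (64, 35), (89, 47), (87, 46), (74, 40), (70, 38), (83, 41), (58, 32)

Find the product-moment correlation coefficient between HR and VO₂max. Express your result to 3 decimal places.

n = 8, Σx = 589, Σy = 315, Σx² = 44311, Σy² = 12595, Σxy = 23608
nΣxy − ΣxΣy = 188864 − 185535 = 3329
nΣx² − (Σx)² = 354488 − 346921 = 7567; nΣy² − (Σy)² = 100760 − 99225 = 1535
r = 3329 / √(7567 × 1535) = 3329 / 3408.1293 ≈ 0.977

0.977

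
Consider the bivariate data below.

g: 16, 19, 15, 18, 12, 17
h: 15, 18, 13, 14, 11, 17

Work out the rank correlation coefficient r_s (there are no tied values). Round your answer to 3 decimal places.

Rank g: 3, 6, 2, 5, 1, 4
Rank h: 4, 6, 2, 3, 1, 5
d = rank(g) − rank(h): -1, 0, 0, 2, 0, -1; Σd² = 6
ρ = 1 − 6Σd² / [n(n²−1)] = 1 − 6×6 / (6×35) = 1 − 36/210 ≈ 0.829

0.829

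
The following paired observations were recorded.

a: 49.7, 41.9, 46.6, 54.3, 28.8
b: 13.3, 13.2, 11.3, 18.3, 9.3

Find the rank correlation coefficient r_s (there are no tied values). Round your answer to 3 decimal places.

Rank a: 4, 2, 3, 5, 1
Rank b: 4, 3, 2, 5, 1
d = rank(a) − rank(b): 0, -1, 1, 0, 0; Σd² = 2
ρ = 1 − 6Σd² / [n(n²−1)] = 1 − 6×2 / (5×24) = 1 − 12/120 ≈ 0.900

0.900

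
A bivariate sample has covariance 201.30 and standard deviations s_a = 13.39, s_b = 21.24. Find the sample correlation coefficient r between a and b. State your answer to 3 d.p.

0.708

r = Cov(a,b) / (s_a · s_b) = 201.30 / (13.39 × 21.24)
  = 201.30 / 284.4036 ≈ 0.708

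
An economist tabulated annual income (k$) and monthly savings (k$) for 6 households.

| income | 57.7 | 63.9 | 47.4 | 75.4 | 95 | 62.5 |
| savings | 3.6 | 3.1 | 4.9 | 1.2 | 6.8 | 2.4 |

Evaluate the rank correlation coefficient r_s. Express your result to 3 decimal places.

-0.086

Rank income: 2, 4, 1, 5, 6, 3
Rank savings: 4, 3, 5, 1, 6, 2
d = rank(income) − rank(savings): -2, 1, -4, 4, 0, 1; Σd² = 38
ρ = 1 − 6Σd² / [n(n²−1)] = 1 − 6×38 / (6×35) = 1 − 228/210 ≈ -0.086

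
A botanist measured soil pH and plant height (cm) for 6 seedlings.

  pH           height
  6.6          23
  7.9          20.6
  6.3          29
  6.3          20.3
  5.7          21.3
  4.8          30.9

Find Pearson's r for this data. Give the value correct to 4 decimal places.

-0.6118

n = 6, Σx = 37.6, Σy = 145.1, Σx² = 240.88, Σy² = 3614.95, Σxy = 894.86
nΣxy − ΣxΣy = 5369.16 − 5455.76 = -86.6
nΣx² − (Σx)² = 1445.28 − 1413.76 = 31.52; nΣy² − (Σy)² = 21689.7 − 21054.01 = 635.69
r = -86.6 / √(31.52 × 635.69) = -86.6 / 141.5519 ≈ -0.6118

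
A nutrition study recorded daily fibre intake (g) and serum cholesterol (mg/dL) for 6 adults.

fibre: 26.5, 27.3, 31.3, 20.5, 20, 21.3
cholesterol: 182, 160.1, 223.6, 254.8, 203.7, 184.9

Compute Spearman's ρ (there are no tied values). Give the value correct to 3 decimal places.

-0.314

Rank fibre: 4, 5, 6, 2, 1, 3
Rank cholesterol: 2, 1, 5, 6, 4, 3
d = rank(fibre) − rank(cholesterol): 2, 4, 1, -4, -3, 0; Σd² = 46
ρ = 1 − 6Σd² / [n(n²−1)] = 1 − 6×46 / (6×35) = 1 − 276/210 ≈ -0.314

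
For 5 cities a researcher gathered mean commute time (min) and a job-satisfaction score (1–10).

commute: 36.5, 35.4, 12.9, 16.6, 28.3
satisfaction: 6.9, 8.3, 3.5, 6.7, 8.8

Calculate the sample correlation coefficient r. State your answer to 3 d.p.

0.717

n = 5, Σx = 129.7, Σy = 34.2, Σx² = 3828.27, Σy² = 251.08, Σxy = 951.08
nΣxy − ΣxΣy = 4755.4 − 4435.74 = 319.66
nΣx² − (Σx)² = 19141.35 − 16822.09 = 2319.26; nΣy² − (Σy)² = 1255.4 − 1169.64 = 85.76
r = 319.66 / √(2319.26 × 85.76) = 319.66 / 445.9818 ≈ 0.717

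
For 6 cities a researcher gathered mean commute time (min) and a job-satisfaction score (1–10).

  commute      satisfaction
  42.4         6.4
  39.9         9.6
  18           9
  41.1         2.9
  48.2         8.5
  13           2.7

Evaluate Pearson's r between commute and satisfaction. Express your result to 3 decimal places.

n = 6, Σx = 202.6, Σy = 39.1, Σx² = 7895.22, Σy² = 302.07, Σxy = 1380.39
nΣxy − ΣxΣy = 8282.34 − 7921.66 = 360.68
nΣx² − (Σx)² = 47371.32 − 41046.76 = 6324.56; nΣy² − (Σy)² = 1812.42 − 1528.81 = 283.61
r = 360.68 / √(6324.56 × 283.61) = 360.68 / 1339.2940 ≈ 0.269

0.269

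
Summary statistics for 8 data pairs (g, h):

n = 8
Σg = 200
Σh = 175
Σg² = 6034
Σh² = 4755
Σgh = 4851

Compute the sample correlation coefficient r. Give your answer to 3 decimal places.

0.486

r = (nΣgh − ΣgΣh) / √[(nΣg² − (Σg)²)(nΣh² − (Σh)²)]
Numerator: 8×4851 − 200×175 = 3808
Denominator: √[(48272 − 40000)(38040 − 30625)] = √[8272 × 7415] = 7831.7865
r = 3808 / 7831.7865 ≈ 0.486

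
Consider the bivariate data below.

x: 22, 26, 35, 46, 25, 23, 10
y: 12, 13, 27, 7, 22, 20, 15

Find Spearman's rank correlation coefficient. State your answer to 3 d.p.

-0.036

Rank x: 2, 5, 6, 7, 4, 3, 1
Rank y: 2, 3, 7, 1, 6, 5, 4
d = rank(x) − rank(y): 0, 2, -1, 6, -2, -2, -3; Σd² = 58
ρ = 1 − 6Σd² / [n(n²−1)] = 1 − 6×58 / (7×48) = 1 − 348/336 ≈ -0.036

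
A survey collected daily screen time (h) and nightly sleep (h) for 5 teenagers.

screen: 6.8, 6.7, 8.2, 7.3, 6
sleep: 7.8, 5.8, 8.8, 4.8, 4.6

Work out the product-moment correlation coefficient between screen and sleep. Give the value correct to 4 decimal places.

0.6750

n = 5, Σx = 35, Σy = 31.8, Σx² = 247.66, Σy² = 216.12, Σxy = 226.7
nΣxy − ΣxΣy = 1133.5 − 1113 = 20.5
nΣx² − (Σx)² = 1238.3 − 1225 = 13.3; nΣy² − (Σy)² = 1080.6 − 1011.24 = 69.36
r = 20.5 / √(13.3 × 69.36) = 20.5 / 30.3725 ≈ 0.6750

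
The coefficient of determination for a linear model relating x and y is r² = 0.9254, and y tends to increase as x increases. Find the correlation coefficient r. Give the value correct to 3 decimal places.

|r| = √0.9254 = 0.962
The association is positive, so r = 0.962.

0.962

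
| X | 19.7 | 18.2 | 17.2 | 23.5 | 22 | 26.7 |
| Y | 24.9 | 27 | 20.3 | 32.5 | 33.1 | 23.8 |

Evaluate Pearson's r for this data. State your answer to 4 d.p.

n = 6, ΣX = 127.3, ΣY = 161.6, ΣX² = 2764.31, ΣY² = 4479.4, ΣXY = 3458.5
nΣXY − ΣXΣY = 20751 − 20571.68 = 179.32
nΣX² − (ΣX)² = 16585.86 − 16205.29 = 380.57; nΣY² − (ΣY)² = 26876.4 − 26114.56 = 761.84
r = 179.32 / √(380.57 × 761.84) = 179.32 / 538.4547 ≈ 0.3330

0.3330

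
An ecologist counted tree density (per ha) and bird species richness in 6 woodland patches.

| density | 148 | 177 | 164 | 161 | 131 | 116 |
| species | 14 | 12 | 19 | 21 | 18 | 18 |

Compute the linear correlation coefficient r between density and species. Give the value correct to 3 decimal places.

-0.290

n = 6, Σx = 897, Σy = 102, Σx² = 136667, Σy² = 1790, Σxy = 15139
nΣxy − ΣxΣy = 90834 − 91494 = -660
nΣx² − (Σx)² = 820002 − 804609 = 15393; nΣy² − (Σy)² = 10740 − 10404 = 336
r = -660 / √(15393 × 336) = -660 / 2274.2137 ≈ -0.290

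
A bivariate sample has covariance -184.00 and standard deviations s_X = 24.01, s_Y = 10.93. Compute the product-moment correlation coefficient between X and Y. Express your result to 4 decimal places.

r = Cov(X,Y) / (s_X · s_Y) = -184.00 / (24.01 × 10.93)
  = -184.00 / 262.4293 ≈ -0.7011

-0.7011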